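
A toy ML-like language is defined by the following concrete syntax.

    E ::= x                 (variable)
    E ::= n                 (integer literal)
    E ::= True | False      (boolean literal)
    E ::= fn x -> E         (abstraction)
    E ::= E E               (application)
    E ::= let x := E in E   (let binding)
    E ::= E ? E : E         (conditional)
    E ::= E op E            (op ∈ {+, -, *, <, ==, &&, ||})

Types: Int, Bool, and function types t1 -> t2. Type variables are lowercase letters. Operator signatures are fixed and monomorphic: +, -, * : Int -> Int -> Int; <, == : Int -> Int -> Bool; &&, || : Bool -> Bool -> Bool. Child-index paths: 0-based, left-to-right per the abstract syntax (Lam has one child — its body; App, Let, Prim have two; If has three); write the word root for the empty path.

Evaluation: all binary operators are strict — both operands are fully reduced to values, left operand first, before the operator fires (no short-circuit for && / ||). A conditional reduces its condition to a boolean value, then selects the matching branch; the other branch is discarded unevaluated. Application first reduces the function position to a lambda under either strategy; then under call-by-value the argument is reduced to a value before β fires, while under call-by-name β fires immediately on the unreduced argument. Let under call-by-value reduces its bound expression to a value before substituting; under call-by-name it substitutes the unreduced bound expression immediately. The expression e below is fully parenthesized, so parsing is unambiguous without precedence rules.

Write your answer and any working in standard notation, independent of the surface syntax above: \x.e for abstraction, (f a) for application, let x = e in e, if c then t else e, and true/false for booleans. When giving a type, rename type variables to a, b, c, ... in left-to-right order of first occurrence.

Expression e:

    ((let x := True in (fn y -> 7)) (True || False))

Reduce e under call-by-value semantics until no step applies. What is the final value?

Answer: 7

Trace:
step 0: ((let x = true in (\y.7)) (true || false))
step 1: [let@0] ((\y.7) (true || false))
step 2: [delta@1] ((\y.7) true)
step 3: [beta@root] 7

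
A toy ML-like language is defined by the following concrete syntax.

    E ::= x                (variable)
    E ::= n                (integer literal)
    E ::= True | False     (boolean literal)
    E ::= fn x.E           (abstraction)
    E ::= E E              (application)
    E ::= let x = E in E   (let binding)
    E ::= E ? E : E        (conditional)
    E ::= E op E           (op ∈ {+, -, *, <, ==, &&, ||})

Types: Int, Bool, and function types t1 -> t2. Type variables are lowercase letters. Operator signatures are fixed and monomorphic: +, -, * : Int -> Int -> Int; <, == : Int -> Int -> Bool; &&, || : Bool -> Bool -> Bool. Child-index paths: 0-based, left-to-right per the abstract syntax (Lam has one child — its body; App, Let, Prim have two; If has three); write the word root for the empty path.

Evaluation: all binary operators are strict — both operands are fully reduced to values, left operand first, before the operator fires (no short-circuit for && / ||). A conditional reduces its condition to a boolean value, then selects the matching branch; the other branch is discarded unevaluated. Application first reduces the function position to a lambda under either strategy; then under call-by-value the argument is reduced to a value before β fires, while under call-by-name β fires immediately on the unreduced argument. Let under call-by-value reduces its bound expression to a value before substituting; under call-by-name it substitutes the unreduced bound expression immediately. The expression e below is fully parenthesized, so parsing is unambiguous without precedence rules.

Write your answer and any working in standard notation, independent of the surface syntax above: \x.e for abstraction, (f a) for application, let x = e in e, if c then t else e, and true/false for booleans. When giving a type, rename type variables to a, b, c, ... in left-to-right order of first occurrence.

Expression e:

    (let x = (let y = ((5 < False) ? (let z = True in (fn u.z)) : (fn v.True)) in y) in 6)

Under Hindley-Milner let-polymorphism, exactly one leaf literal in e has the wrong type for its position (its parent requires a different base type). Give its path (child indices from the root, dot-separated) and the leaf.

Answer: 0.0.0.1 : false

Working:
  unify Int ~ Int
  unify Bool ~ Int
  FAIL: mismatch Bool ~ Int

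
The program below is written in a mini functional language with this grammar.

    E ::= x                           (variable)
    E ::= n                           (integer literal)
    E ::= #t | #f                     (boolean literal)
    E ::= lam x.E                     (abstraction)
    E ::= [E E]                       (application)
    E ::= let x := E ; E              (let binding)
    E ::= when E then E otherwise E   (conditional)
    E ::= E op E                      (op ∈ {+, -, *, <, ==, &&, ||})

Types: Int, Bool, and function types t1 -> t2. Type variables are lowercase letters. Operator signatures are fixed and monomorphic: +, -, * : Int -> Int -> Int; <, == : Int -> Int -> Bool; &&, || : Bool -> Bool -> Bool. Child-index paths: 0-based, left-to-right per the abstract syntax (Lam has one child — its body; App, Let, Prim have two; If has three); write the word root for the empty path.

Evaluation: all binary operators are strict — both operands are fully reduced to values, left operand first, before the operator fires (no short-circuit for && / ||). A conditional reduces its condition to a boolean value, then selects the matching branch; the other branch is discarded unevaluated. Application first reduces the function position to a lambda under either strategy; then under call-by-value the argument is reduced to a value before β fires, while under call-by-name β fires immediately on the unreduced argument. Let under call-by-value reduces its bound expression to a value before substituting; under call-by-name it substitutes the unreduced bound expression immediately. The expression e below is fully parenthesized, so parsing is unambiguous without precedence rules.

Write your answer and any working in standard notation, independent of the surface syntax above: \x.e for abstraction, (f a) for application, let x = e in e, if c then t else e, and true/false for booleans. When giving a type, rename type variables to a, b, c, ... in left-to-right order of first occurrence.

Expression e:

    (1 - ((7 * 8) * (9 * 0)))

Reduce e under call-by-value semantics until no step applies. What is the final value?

Answer: 1

Derivation:
step 0: (1 - ((7 * 8) * (9 * 0)))
step 1: [delta@1.0] (1 - (56 * (9 * 0)))
step 2: [delta@1.1] (1 - (56 * 0))
step 3: [delta@1] (1 - 0)
step 4: [delta@root] 1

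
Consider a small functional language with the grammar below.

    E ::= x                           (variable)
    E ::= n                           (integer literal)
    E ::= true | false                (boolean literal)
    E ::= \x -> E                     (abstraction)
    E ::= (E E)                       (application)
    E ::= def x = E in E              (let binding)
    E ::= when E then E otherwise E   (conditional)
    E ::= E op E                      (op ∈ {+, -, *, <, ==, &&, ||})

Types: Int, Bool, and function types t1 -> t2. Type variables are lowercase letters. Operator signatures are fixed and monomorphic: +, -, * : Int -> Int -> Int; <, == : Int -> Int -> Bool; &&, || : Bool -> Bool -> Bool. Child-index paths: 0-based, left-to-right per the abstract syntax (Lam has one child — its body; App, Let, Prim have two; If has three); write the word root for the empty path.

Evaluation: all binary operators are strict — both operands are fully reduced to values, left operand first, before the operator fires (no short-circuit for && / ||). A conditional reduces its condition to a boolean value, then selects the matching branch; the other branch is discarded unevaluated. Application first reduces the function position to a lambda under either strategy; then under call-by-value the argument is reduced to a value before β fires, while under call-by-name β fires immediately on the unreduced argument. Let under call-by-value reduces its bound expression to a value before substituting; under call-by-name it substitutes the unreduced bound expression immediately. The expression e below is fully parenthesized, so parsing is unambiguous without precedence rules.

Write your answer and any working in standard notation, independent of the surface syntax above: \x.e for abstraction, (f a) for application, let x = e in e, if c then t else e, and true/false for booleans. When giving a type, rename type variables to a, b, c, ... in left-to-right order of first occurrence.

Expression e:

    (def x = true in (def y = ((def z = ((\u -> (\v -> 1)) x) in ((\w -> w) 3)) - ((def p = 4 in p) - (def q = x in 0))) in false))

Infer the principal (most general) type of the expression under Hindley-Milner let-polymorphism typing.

Answer: Bool

Trace:
let x : Bool
\v._ : b -> Int
\u._ : a -> b -> Int
x : Bool
  unify a -> b -> Int ~ Bool -> c
  unify a ~ Bool
  unify b -> Int ~ c
_ _ : b -> Int
let z : forall. b -> Int
w : d
\w._ : d -> d
  unify d -> d ~ Int -> e
  unify d ~ Int
  unify Int ~ e
_ _ : Int
  unify Int ~ Int
let p : Int
p : Int
  unify Int ~ Int
x : Bool
let q : Bool
  unify Int ~ Int
  unify Int ~ Int
let y : Int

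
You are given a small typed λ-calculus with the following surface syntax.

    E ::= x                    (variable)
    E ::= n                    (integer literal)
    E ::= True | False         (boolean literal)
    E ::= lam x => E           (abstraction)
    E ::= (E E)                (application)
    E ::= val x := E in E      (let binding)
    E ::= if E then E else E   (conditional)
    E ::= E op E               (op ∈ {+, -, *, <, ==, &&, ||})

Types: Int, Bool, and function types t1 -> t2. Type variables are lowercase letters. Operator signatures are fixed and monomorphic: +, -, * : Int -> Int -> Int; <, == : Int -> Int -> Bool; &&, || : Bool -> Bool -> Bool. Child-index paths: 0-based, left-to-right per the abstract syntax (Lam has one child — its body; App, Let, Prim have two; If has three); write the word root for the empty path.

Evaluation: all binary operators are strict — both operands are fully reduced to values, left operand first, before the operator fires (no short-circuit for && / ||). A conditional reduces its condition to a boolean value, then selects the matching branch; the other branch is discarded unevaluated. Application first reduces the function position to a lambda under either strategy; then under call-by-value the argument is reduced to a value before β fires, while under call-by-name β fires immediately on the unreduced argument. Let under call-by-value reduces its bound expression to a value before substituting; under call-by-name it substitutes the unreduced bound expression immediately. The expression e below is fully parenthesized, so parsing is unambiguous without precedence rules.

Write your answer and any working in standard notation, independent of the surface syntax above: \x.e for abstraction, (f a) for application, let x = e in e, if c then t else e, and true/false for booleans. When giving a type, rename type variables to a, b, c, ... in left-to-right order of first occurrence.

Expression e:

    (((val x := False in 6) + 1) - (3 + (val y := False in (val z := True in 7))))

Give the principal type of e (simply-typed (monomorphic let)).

Answer: Int

Working:
let x : Bool
  unify Int ~ Int
  unify Int ~ Int
  unify Int ~ Int
  unify Int ~ Int
let y : Bool
let z : Bool
  unify Int ~ Int
  unify Int ~ Int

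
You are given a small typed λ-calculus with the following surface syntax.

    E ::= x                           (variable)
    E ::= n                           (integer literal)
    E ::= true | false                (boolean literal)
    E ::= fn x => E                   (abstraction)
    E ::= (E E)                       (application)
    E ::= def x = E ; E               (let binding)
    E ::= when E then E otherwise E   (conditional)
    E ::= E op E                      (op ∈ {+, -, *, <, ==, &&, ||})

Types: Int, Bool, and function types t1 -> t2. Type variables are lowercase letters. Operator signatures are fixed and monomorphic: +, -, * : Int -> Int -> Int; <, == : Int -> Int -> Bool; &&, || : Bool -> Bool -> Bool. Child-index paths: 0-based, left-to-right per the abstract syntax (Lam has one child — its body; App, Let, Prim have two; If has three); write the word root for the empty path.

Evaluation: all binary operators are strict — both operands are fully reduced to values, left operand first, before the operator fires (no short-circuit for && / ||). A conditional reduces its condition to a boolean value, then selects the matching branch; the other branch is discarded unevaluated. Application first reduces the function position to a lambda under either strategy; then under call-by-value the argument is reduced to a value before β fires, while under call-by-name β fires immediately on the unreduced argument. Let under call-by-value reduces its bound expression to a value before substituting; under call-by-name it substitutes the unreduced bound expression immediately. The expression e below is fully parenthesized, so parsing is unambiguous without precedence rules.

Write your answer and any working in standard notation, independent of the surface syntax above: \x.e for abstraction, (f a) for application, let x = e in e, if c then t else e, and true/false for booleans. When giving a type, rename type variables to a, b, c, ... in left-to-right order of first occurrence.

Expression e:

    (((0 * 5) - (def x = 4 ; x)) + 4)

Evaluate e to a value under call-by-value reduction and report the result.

Trace:
step 0: (((0 * 5) - (let x = 4 in x)) + 4)
step 1: [delta@0.0] ((0 - (let x = 4 in x)) + 4)
step 2: [let@0.1] ((0 - 4) + 4)
step 3: [delta@0] (-4 + 4)
step 4: [delta@root] 0

Answer: 0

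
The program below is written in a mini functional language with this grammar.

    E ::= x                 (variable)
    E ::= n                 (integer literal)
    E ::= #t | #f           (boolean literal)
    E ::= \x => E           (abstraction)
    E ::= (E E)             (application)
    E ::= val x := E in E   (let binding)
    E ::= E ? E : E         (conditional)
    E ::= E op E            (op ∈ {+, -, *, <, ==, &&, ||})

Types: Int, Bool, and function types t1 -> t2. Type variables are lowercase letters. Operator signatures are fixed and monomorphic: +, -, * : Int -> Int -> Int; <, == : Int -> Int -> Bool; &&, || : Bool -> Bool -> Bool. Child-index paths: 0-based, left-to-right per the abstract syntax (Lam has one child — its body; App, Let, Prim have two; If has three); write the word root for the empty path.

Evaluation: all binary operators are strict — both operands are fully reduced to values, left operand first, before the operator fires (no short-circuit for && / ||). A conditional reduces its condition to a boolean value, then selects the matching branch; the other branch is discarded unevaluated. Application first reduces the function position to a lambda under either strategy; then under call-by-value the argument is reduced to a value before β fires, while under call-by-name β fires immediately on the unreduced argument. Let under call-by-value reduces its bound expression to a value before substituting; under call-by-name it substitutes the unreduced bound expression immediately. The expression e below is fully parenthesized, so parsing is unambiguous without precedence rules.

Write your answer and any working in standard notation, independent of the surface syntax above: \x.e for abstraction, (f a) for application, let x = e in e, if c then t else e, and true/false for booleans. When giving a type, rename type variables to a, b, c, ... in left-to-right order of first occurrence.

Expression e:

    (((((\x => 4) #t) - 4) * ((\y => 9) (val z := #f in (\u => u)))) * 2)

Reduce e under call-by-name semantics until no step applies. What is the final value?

Answer: 0

Derivation:
step 0: (((((\x.4) true) - 4) * ((\y.9) (let z = false in (\u.u)))) * 2)
step 1: [beta@0.0.0] (((4 - 4) * ((\y.9) (let z = false in (\u.u)))) * 2)
step 2: [delta@0.0] ((0 * ((\y.9) (let z = false in (\u.u)))) * 2)
step 3: [beta@0.1] ((0 * 9) * 2)
step 4: [delta@0] (0 * 2)
step 5: [delta@root] 0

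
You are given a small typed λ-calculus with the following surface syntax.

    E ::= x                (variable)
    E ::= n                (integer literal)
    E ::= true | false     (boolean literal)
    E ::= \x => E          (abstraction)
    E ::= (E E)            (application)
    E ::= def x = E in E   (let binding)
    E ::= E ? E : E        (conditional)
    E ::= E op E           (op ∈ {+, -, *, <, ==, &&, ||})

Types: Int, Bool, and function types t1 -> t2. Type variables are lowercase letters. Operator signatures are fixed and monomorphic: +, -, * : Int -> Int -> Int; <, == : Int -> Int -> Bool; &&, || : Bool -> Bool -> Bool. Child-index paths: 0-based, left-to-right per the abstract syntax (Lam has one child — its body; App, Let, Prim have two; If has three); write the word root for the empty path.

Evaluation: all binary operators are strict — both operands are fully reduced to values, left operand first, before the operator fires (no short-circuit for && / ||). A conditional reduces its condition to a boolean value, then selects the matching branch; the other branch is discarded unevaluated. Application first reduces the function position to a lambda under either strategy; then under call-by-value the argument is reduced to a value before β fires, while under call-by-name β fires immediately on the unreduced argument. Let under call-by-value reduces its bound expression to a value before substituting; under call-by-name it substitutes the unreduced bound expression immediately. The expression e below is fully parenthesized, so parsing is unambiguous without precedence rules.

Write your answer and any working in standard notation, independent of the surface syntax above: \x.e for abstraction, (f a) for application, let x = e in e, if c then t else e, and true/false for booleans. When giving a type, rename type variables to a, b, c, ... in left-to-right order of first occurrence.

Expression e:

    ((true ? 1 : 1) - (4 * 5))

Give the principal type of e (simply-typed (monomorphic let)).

Derivation:
  unify Bool ~ Bool
  unify Int ~ Int
  unify Int ~ Int
  unify Int ~ Int
  unify Int ~ Int
  unify Int ~ Int

Answer: Int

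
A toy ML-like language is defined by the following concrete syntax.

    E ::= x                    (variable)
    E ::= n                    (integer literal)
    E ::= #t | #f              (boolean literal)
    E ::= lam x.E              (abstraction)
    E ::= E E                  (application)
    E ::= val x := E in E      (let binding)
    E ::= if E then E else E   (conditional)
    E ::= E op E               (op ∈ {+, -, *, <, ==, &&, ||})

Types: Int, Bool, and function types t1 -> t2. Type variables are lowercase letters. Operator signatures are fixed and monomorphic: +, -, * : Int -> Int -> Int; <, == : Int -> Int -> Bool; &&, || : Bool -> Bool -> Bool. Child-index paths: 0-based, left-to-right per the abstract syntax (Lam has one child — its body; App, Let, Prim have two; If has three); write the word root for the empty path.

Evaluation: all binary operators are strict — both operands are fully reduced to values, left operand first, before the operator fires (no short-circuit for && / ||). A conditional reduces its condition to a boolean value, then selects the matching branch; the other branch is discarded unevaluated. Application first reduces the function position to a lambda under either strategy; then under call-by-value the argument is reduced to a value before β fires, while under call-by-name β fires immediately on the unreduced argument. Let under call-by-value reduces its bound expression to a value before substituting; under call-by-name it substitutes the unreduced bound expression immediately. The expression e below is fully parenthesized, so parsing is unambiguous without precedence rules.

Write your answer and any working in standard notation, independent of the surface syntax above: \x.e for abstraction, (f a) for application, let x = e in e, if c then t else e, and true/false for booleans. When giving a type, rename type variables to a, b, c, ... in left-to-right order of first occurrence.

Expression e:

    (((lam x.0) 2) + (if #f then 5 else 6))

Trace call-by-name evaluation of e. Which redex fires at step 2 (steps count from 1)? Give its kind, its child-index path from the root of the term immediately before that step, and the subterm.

Working:
step 0: (((\x.0) 2) + (if false then 5 else 6))
step 1: [beta@0] (0 + (if false then 5 else 6))
step 2: [if@1] (0 + 6)

Answer: if at 1 : (if false then 5 else 6)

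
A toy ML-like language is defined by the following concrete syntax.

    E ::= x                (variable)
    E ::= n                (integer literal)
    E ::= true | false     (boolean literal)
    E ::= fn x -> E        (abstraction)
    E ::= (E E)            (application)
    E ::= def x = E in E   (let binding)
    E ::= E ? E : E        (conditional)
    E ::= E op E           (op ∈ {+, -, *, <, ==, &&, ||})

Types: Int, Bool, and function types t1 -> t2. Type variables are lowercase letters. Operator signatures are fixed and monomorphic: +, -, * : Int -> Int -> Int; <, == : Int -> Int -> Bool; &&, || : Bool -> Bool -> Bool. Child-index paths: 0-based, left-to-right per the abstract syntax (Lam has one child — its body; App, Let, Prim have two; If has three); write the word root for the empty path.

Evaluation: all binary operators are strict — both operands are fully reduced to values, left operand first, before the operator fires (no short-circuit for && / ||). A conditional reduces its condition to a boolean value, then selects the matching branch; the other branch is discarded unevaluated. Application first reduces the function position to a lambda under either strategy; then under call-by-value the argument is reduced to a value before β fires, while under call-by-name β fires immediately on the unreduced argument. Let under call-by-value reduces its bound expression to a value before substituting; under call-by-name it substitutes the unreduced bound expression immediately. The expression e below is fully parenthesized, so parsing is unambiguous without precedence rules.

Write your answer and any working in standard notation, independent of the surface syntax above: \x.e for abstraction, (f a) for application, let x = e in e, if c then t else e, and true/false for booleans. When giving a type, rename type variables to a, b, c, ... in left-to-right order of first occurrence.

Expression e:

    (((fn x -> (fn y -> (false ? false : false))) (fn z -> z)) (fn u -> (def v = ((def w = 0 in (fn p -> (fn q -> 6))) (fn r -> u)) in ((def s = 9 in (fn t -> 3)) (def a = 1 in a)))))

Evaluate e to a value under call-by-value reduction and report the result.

Trace:
step 0: (((\x.(\y.(if false then false else false))) (\z.z)) (\u.(let v = ((let w = 0 in (\p.(\q.6))) (\r.u)) in ((let s = 9 in (\t.3)) (let a = 1 in a)))))
step 1: [beta@0] ((\y.(if false then false else false)) (\u.(let v = ((let w = 0 in (\p.(\q.6))) (\r.u)) in ((let s = 9 in (\t.3)) (let a = 1 in a)))))
step 2: [beta@root] (if false then false else false)
step 3: [if@root] false

Answer: false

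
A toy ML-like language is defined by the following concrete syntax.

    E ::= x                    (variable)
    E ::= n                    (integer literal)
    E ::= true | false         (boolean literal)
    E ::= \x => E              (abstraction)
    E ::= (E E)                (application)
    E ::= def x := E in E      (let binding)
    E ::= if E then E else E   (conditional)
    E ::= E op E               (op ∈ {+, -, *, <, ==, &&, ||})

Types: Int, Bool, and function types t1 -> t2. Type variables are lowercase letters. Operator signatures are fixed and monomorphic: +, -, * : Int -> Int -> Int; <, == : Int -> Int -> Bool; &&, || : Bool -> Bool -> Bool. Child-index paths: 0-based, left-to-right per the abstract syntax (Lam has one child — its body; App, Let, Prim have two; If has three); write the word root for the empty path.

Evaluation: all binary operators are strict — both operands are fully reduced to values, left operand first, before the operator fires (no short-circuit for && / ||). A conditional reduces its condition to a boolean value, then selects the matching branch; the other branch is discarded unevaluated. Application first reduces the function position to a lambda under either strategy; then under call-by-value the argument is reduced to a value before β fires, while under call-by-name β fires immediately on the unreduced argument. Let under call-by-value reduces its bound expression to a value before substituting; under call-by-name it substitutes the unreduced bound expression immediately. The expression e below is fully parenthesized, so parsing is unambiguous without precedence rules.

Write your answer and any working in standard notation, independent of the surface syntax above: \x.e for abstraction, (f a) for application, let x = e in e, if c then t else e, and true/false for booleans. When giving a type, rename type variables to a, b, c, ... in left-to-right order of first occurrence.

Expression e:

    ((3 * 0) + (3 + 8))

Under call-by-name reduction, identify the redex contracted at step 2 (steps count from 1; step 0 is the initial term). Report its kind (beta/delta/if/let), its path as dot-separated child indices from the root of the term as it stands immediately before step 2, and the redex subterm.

Answer: delta at 1 : (3 + 8)

Derivation:
step 0: ((3 * 0) + (3 + 8))
step 1: [delta@0] (0 + (3 + 8))
step 2: [delta@1] (0 + 11)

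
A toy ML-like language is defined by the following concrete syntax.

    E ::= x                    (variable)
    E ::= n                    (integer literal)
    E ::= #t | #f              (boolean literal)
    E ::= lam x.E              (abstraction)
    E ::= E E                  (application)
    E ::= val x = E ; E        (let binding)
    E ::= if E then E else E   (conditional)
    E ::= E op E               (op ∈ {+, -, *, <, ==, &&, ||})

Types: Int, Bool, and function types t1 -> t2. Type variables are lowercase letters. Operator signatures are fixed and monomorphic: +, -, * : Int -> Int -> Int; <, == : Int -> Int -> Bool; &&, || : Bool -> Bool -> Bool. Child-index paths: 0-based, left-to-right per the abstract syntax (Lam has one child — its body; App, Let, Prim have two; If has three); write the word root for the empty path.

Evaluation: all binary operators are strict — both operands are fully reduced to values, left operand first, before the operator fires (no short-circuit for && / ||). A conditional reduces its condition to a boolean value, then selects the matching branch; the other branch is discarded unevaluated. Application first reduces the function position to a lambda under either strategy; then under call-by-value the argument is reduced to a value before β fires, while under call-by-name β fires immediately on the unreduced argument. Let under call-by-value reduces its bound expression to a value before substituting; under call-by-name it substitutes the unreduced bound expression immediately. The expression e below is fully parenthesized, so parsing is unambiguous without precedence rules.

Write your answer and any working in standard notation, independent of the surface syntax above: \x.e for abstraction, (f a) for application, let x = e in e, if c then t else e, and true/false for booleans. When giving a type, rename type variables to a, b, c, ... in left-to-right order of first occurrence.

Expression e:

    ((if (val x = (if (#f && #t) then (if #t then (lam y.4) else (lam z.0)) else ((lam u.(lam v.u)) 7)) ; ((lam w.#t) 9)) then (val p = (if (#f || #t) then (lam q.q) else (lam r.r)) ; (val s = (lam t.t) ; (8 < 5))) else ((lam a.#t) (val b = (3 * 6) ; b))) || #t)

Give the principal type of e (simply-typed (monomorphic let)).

Trace:
  unify Bool ~ Bool
  unify Bool ~ Bool
  unify Bool ~ Bool
  unify Bool ~ Bool
\y._ : a -> Int
\z._ : b -> Int
  unify a -> Int ~ b -> Int
  unify a ~ b
  unify Int ~ Int
u : c
\v._ : d -> c
\u._ : c -> d -> c
  unify c -> d -> c ~ Int -> e
  unify c ~ Int
  unify d -> Int ~ e
_ _ : d -> Int
  unify b -> Int ~ d -> Int
  unify b ~ d
  unify Int ~ Int
let x : d -> Int
\w._ : f -> Bool
  unify f -> Bool ~ Int -> g
  unify f ~ Int
  unify Bool ~ g
_ _ : Bool
  unify Bool ~ Bool
  unify Bool ~ Bool
  unify Bool ~ Bool
  unify Bool ~ Bool
q : h
\q._ : h -> h
r : i
\r._ : i -> i
  unify h -> h ~ i -> i
  unify h ~ i
  unify i ~ i
let p : i -> i
t : j
\t._ : j -> j
let s : j -> j
  unify Int ~ Int
  unify Int ~ Int
\a._ : k -> Bool
  unify Int ~ Int
  unify Int ~ Int
let b : Int
b : Int
  unify k -> Bool ~ Int -> l
  unify k ~ Int
  unify Bool ~ l
_ _ : Bool
  unify Bool ~ Bool
  unify Bool ~ Bool
  unify Bool ~ Bool

Answer: Bool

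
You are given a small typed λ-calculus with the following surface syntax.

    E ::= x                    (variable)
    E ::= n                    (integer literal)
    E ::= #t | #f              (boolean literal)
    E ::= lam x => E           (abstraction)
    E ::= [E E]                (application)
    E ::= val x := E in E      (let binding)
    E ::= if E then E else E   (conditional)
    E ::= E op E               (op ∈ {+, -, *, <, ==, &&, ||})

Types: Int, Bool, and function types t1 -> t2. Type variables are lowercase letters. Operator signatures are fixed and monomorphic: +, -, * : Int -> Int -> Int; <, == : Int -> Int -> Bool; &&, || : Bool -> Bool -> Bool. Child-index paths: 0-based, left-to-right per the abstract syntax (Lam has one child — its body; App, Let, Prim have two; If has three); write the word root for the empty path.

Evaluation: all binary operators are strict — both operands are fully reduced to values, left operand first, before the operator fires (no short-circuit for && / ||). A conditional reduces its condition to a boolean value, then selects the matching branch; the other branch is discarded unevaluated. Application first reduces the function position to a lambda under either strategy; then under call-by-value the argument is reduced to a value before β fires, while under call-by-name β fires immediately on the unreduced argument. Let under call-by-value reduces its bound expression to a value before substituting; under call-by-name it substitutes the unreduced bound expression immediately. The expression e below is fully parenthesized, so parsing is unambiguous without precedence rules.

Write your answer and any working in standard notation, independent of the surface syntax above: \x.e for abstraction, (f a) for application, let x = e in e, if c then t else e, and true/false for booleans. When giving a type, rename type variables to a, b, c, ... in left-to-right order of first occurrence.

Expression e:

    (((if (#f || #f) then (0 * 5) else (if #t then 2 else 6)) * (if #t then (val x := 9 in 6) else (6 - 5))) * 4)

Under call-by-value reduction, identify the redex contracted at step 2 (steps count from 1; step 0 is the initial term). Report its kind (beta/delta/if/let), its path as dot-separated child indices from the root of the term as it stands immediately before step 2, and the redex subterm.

Working:
step 0: (((if (false || false) then (0 * 5) else (if true then 2 else 6)) * (if true then (let x = 9 in 6) else (6 - 5))) * 4)
step 1: [delta@0.0.0] (((if false then (0 * 5) else (if true then 2 else 6)) * (if true then (let x = 9 in 6) else (6 - 5))) * 4)
step 2: [if@0.0] (((if true then 2 else 6) * (if true then (let x = 9 in 6) else (6 - 5))) * 4)

Answer: if at 0.0 : (if false then (0 * 5) else (if true then 2 else 6))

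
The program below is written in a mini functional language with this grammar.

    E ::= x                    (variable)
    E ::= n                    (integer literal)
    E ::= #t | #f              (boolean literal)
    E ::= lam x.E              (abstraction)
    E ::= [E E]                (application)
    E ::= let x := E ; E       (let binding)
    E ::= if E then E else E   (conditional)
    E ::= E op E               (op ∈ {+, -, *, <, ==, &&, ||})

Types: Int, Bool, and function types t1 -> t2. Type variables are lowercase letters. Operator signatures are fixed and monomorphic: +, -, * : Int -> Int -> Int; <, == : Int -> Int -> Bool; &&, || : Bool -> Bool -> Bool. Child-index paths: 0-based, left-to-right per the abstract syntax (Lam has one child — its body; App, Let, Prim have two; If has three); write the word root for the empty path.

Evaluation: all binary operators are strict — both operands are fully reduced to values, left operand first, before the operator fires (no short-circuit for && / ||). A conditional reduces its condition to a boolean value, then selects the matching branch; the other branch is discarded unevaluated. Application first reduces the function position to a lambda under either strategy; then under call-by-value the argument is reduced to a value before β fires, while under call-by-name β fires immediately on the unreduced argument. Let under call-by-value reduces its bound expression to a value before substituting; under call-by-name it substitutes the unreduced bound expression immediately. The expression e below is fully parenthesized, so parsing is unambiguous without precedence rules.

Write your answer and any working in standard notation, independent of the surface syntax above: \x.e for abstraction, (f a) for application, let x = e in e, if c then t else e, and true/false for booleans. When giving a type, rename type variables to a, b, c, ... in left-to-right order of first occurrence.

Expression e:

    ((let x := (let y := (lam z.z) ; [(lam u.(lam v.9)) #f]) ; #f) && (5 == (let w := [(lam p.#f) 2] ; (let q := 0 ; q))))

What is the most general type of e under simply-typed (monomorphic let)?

Answer: Bool

Working:
z : a
\z._ : a -> a
let y : a -> a
\v._ : c -> Int
\u._ : b -> c -> Int
  unify b -> c -> Int ~ Bool -> d
  unify b ~ Bool
  unify c -> Int ~ d
_ _ : c -> Int
let x : c -> Int
  unify Bool ~ Bool
  unify Int ~ Int
\p._ : e -> Bool
  unify e -> Bool ~ Int -> f
  unify e ~ Int
  unify Bool ~ f
_ _ : Bool
let w : Bool
let q : Int
q : Int
  unify Int ~ Int
  unify Bool ~ Bool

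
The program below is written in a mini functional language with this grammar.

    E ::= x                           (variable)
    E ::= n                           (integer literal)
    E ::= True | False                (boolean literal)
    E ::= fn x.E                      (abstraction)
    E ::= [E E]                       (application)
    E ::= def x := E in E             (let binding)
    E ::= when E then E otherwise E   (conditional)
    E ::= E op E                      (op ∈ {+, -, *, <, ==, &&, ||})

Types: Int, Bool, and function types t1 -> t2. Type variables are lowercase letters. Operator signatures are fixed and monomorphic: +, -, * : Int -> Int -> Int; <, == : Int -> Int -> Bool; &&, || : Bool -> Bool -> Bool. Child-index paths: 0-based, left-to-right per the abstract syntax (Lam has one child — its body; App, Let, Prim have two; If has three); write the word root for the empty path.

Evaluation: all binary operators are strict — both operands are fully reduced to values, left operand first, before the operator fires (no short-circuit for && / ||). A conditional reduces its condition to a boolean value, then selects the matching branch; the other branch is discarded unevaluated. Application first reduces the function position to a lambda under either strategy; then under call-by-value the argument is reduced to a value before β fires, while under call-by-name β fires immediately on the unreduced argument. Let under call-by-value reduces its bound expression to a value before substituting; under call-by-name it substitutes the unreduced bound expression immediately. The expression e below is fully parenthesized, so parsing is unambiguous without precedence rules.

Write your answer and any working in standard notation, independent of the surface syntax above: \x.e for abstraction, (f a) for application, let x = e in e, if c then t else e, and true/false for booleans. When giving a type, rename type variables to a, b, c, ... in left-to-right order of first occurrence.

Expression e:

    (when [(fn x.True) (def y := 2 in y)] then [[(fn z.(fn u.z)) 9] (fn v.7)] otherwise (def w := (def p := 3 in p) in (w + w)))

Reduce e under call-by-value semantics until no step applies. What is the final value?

Trace:
step 0: (if ((\x.true) (let y = 2 in y)) then (((\z.(\u.z)) 9) (\v.7)) else (let w = (let p = 3 in p) in (w + w)))
step 1: [let@0.1] (if ((\x.true) 2) then (((\z.(\u.z)) 9) (\v.7)) else (let w = (let p = 3 in p) in (w + w)))
step 2: [beta@0] (if true then (((\z.(\u.z)) 9) (\v.7)) else (let w = (let p = 3 in p) in (w + w)))
step 3: [if@root] (((\z.(\u.z)) 9) (\v.7))
step 4: [beta@0] ((\u.9) (\v.7))
step 5: [beta@root] 9

Answer: 9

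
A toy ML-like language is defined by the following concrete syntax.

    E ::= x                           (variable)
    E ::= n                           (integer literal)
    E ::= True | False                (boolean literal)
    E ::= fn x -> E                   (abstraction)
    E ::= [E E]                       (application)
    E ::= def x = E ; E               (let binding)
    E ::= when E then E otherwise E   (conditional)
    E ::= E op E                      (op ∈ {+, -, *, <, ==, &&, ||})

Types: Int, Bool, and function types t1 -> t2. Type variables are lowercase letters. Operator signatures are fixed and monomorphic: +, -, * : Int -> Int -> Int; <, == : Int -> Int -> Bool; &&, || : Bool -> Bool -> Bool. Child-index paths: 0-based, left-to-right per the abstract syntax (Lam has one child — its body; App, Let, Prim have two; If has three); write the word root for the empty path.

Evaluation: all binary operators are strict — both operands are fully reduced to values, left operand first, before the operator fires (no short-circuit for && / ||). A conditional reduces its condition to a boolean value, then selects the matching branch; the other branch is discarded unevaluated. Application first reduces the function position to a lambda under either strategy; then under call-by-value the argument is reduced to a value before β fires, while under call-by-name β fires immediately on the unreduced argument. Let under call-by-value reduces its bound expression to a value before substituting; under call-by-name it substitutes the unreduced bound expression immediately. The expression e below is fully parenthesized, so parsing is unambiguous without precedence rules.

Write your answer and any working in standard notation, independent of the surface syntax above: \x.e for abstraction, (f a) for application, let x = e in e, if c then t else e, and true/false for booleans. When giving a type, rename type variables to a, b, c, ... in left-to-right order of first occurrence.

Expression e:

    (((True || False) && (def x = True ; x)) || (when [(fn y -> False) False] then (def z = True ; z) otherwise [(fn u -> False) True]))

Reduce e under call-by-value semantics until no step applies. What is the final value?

Answer: true

Working:
step 0: (((true || false) && (let x = true in x)) || (if ((\y.false) false) then (let z = true in z) else ((\u.false) true)))
step 1: [delta@0.0] ((true && (let x = true in x)) || (if ((\y.false) false) then (let z = true in z) else ((\u.false) true)))
step 2: [let@0.1] ((true && true) || (if ((\y.false) false) then (let z = true in z) else ((\u.false) true)))
step 3: [delta@0] (true || (if ((\y.false) false) then (let z = true in z) else ((\u.false) true)))
step 4: [beta@1.0] (true || (if false then (let z = true in z) else ((\u.false) true)))
step 5: [if@1] (true || ((\u.false) true))
step 6: [beta@1] (true || false)
step 7: [delta@root] true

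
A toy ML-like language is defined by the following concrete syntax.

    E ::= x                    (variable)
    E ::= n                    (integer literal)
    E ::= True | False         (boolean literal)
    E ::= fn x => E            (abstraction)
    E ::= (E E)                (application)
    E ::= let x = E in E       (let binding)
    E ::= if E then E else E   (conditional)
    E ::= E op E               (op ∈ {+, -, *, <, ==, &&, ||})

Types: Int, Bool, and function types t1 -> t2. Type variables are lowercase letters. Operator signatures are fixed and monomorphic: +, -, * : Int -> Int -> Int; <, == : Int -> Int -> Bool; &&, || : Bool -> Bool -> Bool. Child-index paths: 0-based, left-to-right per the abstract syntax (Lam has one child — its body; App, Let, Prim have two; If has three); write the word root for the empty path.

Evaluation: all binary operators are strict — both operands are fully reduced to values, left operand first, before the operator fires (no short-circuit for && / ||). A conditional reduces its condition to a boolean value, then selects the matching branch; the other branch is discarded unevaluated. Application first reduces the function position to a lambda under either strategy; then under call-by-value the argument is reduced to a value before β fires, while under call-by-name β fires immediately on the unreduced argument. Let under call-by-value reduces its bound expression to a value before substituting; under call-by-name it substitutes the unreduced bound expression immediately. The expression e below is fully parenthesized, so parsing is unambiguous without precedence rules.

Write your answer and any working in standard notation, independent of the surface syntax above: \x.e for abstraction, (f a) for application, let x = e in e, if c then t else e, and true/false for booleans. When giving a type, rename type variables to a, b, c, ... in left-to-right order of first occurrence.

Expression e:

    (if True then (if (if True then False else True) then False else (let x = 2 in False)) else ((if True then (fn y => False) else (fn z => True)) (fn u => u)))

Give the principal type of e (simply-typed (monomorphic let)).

Trace:
  unify Bool ~ Bool
  unify Bool ~ Bool
  unify Bool ~ Bool
  unify Bool ~ Bool
let x : Int
  unify Bool ~ Bool
  unify Bool ~ Bool
\y._ : a -> Bool
\z._ : b -> Bool
  unify a -> Bool ~ b -> Bool
  unify a ~ b
  unify Bool ~ Bool
u : c
\u._ : c -> c
  unify b -> Bool ~ (c -> c) -> d
  unify b ~ c -> c
  unify Bool ~ d
_ _ : Bool
  unify Bool ~ Bool

Answer: Bool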